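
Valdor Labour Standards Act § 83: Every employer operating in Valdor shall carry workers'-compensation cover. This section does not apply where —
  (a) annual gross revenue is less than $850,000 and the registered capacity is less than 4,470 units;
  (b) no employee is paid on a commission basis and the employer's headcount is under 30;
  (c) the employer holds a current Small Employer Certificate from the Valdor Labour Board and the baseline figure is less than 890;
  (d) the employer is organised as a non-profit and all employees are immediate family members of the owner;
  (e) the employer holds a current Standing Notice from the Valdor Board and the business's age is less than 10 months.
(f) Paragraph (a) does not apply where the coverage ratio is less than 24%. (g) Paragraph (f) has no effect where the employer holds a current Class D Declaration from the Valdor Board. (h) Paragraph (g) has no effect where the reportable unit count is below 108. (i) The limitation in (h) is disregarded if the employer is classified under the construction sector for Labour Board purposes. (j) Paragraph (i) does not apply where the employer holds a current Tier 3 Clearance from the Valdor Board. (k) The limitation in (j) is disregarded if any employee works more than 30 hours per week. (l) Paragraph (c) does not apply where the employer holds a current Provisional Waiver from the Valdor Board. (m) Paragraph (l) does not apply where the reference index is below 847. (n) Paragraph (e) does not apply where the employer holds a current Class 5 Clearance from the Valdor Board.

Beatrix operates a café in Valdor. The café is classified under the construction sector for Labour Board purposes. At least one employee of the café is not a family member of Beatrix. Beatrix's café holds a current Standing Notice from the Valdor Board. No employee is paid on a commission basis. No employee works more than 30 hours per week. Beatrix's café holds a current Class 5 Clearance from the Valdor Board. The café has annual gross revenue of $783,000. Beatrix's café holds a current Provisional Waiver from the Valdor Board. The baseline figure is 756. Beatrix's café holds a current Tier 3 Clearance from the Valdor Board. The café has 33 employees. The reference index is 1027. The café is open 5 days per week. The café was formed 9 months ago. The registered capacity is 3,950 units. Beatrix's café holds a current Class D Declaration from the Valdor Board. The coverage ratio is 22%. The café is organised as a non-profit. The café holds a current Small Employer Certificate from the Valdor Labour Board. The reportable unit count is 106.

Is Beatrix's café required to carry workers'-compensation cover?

Yes — Beatrix's café must carry workers'-compensation cover.

Exception (a)'s conditions are all satisfied: annual gross revenue is $783,000, less than the $850,000 limit; the registered capacity is 3,950 units, less than the 4,470 units limit. But applying paragraphs (f)–(k): (f) operates against (a): the coverage ratio is 22%, less than the 24% limit. (g) is engaged (a current Class D Declaration is held), but is set aside by (h): (h) applies — the reportable unit count is 106, below the 108 limit. (i) is triggered (the café is classified under the construction sector), but is set aside by (j): (j) operates against (i): a current Tier 3 Clearance is held. (k) is not triggered (no employee exceeds 30 hours/week), so (j) stands. So (a) is unavailable.
Exception (b) fails — the employer's headcount is 33, not under 30.
Exception (c)'s conditions are all satisfied: a current Small Employer Certificate is held; the baseline figure is 756, less than the 890 limit. However, paragraphs (l)–(m) must be considered: (l) applies — a current Provisional Waiver is held. (m) is inapplicable (the reference index is 1,027, not below 847), so (l) stands. (c) is therefore removed.
Exception (d) does not apply: at least one employee is not a family member.
Exception (e) is satisfied on its face — a current Standing Notice is held; the business's age is 9 months, less than the 10 months limit. But applying paragraph (n): (n) operates — a current Class 5 Clearance is held. So (e) is unavailable.
None of the exceptions is available; § 83 applies in full.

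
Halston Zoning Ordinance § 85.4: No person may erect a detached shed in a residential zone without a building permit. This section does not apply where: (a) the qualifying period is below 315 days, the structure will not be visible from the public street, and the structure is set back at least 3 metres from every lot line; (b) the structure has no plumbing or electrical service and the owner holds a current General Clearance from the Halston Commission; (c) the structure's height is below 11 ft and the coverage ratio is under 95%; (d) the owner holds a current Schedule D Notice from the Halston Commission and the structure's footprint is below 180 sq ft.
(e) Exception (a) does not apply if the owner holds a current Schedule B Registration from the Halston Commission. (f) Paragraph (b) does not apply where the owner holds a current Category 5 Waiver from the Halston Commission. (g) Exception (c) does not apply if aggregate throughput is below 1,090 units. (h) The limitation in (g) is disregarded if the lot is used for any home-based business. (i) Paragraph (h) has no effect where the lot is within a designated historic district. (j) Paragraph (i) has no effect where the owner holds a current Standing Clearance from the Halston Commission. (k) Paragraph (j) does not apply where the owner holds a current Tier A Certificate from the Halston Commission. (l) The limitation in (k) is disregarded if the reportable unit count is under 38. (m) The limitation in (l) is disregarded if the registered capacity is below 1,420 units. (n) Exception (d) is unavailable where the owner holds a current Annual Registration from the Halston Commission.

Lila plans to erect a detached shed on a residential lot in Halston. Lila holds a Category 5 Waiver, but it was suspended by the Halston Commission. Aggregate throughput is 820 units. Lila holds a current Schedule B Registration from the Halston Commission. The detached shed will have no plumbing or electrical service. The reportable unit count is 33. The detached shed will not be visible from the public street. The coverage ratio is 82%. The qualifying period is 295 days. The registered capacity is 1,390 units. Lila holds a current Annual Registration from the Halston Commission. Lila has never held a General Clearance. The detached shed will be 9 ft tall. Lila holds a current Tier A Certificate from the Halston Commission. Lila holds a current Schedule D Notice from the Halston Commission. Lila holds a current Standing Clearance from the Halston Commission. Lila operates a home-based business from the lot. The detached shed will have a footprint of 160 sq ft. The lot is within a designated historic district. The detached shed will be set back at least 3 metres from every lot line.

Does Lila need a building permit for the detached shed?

Exception (a): the qualifying period is 295 days, below the 315 days limit; the structure will not be visible from the street; the setback is at least 3 m on every side — every condition holds. But applying paragraph (e): (e) operates against (a): a current Schedule B Registration is held. So (a) is unavailable.
Exception (b) fails — no current General Clearance is held.
Exception (c) is satisfied on its face — the structure's height is 9 ft, below the 11 ft limit; the coverage ratio is 82%, under the 95% limit. But: (g) operates against (c): aggregate throughput is 820 units, below the 1,090 units limit. (h) would limit (g) — a home-based business operates on the lot — but (i) sets (h) aside: (i) operates against (h): the lot is in a historic district. (j) is triggered (a current Standing Clearance is held), but yields to (k): (k) operates against (j): a current Tier A Certificate is held. (l) would limit (k) — the reportable unit count is 33, under the 38 limit — but (m) sets (l) aside: (m) applies — the registered capacity is 1,390 units, below the 1,420 units limit. Exception (c) does not apply.
Exception (d): a current Schedule D Notice is held; the structure's footprint is 160 sq ft, below the 180 sq ft limit — every condition holds. But: (n) operates — a current Annual Registration is held. (d) is therefore removed.
Every exception is unavailable, so the rule governs.

Yes — Lila must obtain a building permit.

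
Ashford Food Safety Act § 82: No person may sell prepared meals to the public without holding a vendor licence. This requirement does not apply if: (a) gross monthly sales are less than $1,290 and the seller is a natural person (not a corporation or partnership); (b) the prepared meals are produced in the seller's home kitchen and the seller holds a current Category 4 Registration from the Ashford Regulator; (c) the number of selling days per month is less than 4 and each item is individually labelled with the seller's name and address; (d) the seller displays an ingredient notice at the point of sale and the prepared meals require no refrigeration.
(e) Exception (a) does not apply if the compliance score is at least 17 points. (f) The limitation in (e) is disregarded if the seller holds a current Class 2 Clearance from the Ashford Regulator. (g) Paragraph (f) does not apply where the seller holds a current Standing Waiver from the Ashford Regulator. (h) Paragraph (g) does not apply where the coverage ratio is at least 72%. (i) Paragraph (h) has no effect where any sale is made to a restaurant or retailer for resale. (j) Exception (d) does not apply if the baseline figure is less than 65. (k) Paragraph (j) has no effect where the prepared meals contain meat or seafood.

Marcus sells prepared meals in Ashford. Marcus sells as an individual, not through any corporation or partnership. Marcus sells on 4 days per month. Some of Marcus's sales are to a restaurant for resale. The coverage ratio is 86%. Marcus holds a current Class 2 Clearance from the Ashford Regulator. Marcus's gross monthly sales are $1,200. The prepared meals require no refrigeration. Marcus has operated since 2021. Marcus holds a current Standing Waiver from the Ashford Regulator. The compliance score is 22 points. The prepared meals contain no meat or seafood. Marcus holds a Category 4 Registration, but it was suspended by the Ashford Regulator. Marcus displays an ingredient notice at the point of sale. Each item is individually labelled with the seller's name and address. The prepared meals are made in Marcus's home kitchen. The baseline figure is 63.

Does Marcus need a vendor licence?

Yes — Marcus must hold a vendor licence.

Exception (a)'s conditions are all satisfied: gross monthly sales are $1,200, less than the $1,290 limit; the seller is a natural person. But: (e) is triggered — the compliance score is 22 points, meeting the 17 points threshold. (f) would limit (e) — a current Class 2 Clearance is held — but (g) sets (f) aside: (g) operates — a current Standing Waiver is held. (h) would limit (g) — the coverage ratio is 86%, meeting the 72% threshold — but (i) sets (h) aside: (i) operates against (h): some sales are to a restaurant for resale. (a) is therefore removed.
Exception (b) fails — the Category 4 Registration is not current.
Exception (c) requires that the number of selling days per month is less than 4; but the number of selling days per month is 4, not less than 4, so (c) is unavailable.
Exception (d): an ingredient notice is displayed; the prepared meals are shelf-stable — every condition holds. But applying paragraphs (j)–(k): (j) is triggered — the baseline figure is 63, less than the 65 limit. (k), which would lift (j), is inapplicable — the prepared meals contain no meat or seafood. Exception (d) does not apply.
No exception displaces § 82.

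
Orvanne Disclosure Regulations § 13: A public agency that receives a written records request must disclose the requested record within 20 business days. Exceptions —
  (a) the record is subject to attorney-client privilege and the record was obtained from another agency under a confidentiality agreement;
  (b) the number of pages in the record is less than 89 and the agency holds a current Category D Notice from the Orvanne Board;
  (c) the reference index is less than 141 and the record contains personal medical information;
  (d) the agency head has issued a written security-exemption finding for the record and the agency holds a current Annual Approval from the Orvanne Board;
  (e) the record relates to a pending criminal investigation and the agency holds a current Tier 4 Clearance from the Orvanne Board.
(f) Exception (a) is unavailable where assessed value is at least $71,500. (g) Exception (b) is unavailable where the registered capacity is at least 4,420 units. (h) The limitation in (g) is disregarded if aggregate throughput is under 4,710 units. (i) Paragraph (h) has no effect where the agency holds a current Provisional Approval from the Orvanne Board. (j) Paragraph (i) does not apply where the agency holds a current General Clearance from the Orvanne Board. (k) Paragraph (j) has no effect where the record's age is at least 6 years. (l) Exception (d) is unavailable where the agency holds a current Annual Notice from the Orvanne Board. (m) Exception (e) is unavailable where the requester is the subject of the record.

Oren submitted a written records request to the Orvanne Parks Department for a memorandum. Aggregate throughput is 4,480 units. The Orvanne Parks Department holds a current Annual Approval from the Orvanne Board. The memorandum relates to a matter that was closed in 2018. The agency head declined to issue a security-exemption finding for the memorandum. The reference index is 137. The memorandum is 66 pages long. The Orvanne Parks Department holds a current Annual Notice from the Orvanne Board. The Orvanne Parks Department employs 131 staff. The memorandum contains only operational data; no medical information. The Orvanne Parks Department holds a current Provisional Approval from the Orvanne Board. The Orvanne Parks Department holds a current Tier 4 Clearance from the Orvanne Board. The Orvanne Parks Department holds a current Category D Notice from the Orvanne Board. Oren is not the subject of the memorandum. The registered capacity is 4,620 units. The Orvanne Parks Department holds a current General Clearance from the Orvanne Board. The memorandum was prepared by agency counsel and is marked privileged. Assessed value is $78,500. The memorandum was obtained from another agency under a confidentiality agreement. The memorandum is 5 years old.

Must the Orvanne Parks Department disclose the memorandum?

No — exception (b) applies; the Orvanne Parks Department is not required to disclose the memorandum.

Exception (a) is satisfied on its face — the memorandum is privileged; the memorandum was obtained under a confidentiality agreement. But: (f) applies — assessed value is $78,500, meeting the $71,500 threshold. So (a) is unavailable.
Exception (b) is satisfied on its face — the number of pages in the record is 66, less than the 89 limit; a current Category D Notice is held. Considering the limiting provisions: (g) would limit (b) — the registered capacity is 4,620 units, meeting the 4,420 units threshold — but (h) sets (g) aside: (h) operates — aggregate throughput is 4,480 units, under the 4,710 units limit. (i) would limit (h) — a current Provisional Approval is held — but (j) sets (i) aside: (j) operates against (i): a current General Clearance is held. (k) is inapplicable (the record's age is 5 years, short of 6 years), so (j) stands. Exception (b) stands.
Exception (c) fails — the memorandum contains only operational data.
Exception (d) fails — the agency head declined to issue a security-exemption finding.
Exception (e) does not apply: the memorandum relates to a closed matter.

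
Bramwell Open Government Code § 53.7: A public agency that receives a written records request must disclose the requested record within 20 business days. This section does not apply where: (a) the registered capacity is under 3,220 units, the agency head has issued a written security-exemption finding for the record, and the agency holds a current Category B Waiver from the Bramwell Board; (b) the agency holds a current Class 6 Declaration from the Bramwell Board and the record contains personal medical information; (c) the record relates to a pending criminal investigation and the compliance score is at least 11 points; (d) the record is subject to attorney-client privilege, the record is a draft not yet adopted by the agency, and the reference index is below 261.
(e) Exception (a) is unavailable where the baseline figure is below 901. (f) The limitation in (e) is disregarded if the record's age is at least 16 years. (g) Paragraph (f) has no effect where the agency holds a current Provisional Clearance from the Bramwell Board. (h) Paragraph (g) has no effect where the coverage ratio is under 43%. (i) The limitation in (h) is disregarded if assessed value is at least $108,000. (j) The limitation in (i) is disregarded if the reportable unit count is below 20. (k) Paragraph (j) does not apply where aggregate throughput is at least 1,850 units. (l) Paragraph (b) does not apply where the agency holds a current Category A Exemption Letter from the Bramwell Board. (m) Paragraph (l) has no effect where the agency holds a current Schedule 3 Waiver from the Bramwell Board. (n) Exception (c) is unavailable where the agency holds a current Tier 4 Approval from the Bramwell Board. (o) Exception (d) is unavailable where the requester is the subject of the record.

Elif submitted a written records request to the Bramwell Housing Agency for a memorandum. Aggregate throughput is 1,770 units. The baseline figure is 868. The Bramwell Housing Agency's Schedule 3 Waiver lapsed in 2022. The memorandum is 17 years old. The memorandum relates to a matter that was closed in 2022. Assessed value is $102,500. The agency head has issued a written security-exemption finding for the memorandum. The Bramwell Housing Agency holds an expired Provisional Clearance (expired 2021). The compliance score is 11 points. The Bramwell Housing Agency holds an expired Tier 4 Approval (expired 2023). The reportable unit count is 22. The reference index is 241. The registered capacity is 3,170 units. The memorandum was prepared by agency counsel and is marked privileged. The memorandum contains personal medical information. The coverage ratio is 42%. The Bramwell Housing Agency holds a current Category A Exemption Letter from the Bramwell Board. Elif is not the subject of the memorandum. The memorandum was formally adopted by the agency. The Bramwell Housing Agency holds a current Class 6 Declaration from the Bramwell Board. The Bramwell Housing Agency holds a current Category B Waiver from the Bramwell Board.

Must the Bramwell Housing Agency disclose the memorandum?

No — exception (a) applies; the Bramwell Housing Agency is not required to disclose the memorandum.

Exception (a) is satisfied on its face — the registered capacity is 3,170 units, under the 3,220 units limit; a written security-exemption finding has been issued; a current Category B Waiver is held. Under paragraphs (e)–(k): (e) would limit (a) — the baseline figure is 868, below the 901 limit — but (f) sets (e) aside: (f) operates against (e): the record's age is 17 years, meeting the 16 years threshold. (g), which would lift (f), is not engaged — there is no Provisional Clearance in force. Exception (a) stands.
Exception (b) is satisfied on its face — a current Class 6 Declaration is held; the memorandum contains personal medical information. But applying paragraphs (l)–(m): (l) operates against (b): a current Category A Exemption Letter is held. (m), which would lift (l), does not operate here — no current Schedule 3 Waiver is held. Exception (b) does not apply.
Exception (c) requires that the record relates to a pending criminal investigation; but the memorandum relates to a closed matter, so (c) is unavailable.
Exception (d) requires that the record is a draft not yet adopted by the agency; but the memorandum has been formally adopted, so (d) is unavailable.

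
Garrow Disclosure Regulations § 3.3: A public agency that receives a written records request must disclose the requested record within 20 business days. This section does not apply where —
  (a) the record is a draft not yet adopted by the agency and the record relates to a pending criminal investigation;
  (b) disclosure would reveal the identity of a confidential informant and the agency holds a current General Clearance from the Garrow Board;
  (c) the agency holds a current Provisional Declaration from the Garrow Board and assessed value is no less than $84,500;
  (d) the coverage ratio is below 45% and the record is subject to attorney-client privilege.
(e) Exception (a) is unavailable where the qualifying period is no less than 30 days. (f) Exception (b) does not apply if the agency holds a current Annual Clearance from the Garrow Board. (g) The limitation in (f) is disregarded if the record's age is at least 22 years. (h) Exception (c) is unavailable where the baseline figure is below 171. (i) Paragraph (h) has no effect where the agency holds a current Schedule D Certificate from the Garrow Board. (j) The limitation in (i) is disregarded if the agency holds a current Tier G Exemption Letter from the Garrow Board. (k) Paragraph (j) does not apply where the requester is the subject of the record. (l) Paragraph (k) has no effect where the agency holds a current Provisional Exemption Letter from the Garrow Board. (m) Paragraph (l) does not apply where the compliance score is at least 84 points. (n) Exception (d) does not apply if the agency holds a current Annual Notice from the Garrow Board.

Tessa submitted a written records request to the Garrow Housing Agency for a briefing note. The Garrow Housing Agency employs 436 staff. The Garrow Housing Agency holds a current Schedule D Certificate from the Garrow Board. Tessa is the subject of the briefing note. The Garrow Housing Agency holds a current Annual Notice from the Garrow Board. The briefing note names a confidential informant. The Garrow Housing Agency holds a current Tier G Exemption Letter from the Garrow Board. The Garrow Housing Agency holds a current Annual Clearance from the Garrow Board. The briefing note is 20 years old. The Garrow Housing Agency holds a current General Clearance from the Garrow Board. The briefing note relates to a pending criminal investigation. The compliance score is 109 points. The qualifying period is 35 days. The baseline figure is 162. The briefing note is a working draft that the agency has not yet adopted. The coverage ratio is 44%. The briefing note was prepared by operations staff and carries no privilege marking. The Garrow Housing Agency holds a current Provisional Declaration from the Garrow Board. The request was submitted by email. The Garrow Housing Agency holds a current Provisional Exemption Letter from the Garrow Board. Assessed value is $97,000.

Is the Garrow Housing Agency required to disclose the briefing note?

No — exception (c) applies; the Garrow Housing Agency is not required to disclose the briefing note.

Exception (a): the briefing note is an unadopted draft; the briefing note relates to a pending investigation — every condition holds. But: (e) operates against (a): the qualifying period is 35 days, meeting the 30 days threshold. (a) is therefore removed.
Exception (b)'s conditions are all satisfied: the briefing note names a confidential informant; a current General Clearance is held. But: (f) is triggered — a current Annual Clearance is held. (g), which would lift (f), does not operate here — the record's age is 20 years, short of 22 years. Exception (b) does not apply.
Exception (c)'s conditions are all satisfied: a current Provisional Declaration is held; assessed value is $97,000, meeting the $84,500 threshold. Considering the limiting provisions: (h) would limit (c) — the baseline figure is 162, below the 171 limit — but (i) sets (h) aside: (i) operates against (h): a current Schedule D Certificate is held. (j) operates (a current Tier G Exemption Letter is held), but is set aside by (k): (k) operates against (j): Tessa is the subject of the briefing note. (l) is engaged (a current Provisional Exemption Letter is held), but is overridden by (m): (m) applies — the compliance score is 109 points, meeting the 84 points threshold. So (c) applies.
Exception (d) does not apply: the briefing note carries no privilege marking.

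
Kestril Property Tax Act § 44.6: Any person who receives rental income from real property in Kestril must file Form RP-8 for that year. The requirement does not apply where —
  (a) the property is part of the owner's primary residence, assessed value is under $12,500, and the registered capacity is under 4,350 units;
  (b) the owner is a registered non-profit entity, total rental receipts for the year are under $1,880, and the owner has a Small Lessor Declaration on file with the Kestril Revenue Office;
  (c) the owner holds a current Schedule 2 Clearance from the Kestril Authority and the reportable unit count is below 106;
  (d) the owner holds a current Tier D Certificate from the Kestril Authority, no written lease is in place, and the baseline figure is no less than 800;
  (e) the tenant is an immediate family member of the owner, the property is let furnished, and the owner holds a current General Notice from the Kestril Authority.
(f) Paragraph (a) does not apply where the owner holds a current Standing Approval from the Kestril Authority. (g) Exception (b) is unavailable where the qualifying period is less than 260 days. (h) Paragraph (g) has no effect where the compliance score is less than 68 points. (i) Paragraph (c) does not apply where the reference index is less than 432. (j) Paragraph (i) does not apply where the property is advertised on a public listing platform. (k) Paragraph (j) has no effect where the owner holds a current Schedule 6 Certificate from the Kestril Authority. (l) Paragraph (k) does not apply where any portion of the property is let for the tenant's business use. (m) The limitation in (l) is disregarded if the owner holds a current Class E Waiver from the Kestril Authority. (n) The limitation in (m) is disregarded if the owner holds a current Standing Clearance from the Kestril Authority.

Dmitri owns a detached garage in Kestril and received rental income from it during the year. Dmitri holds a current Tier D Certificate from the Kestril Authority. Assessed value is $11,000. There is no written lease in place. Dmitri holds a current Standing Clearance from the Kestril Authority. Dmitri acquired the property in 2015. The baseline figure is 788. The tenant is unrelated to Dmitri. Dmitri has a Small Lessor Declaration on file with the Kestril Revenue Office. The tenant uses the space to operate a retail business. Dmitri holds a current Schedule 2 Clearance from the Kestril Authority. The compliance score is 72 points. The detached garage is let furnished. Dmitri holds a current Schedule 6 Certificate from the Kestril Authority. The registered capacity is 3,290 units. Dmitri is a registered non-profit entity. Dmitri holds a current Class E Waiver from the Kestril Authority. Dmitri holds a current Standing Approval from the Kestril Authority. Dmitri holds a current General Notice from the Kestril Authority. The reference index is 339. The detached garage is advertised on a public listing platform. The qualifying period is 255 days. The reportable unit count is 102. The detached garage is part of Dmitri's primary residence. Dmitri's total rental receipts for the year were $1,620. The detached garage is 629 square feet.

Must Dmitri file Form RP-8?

All of (a)'s requirements are met (the detached garage is part of the primary residence; assessed value is $11,000, under the $12,500 limit; the registered capacity is 3,290 units, under the 4,350 units limit). But applying paragraph (f): (f) is triggered — a current Standing Approval is held. (a) is therefore removed.
Exception (b) is satisfied on its face — Dmitri is a registered non-profit; total rental receipts for the year are $1,620, under the $1,880 limit; a Small Lessor Declaration is on file. Turning to paragraphs (g)–(h): (g) operates against (b): the qualifying period is 255 days, less than the 260 days limit. (h), which would lift (g), is inapplicable — the compliance score is 72 points, not less than 68 points. (b) is therefore removed.
Exception (c) is satisfied on its face — a current Schedule 2 Clearance is held; the reportable unit count is 102, below the 106 limit. As to paragraphs (i)–(n): (i) is triggered (the reference index is 339, less than the 432 limit), but is displaced by (j): (j) applies — the property is publicly advertised. (k) would limit (j) — a current Schedule 6 Certificate is held — but (l) sets (k) aside: (l) operates against (k): the space is let for business use. (m) would limit (l) — a current Class E Waiver is held — but (n) sets (m) aside: (n) operates against (m): a current Standing Clearance is held. (c) remains available.
Exception (d) fails — the baseline figure is 788, short of 800.
Exception (e) requires that the tenant is an immediate family member of the owner; but the tenant is unrelated to the owner, so (e) is unavailable.

No — exception (c) applies; Dmitri is not required to file Form RP-8.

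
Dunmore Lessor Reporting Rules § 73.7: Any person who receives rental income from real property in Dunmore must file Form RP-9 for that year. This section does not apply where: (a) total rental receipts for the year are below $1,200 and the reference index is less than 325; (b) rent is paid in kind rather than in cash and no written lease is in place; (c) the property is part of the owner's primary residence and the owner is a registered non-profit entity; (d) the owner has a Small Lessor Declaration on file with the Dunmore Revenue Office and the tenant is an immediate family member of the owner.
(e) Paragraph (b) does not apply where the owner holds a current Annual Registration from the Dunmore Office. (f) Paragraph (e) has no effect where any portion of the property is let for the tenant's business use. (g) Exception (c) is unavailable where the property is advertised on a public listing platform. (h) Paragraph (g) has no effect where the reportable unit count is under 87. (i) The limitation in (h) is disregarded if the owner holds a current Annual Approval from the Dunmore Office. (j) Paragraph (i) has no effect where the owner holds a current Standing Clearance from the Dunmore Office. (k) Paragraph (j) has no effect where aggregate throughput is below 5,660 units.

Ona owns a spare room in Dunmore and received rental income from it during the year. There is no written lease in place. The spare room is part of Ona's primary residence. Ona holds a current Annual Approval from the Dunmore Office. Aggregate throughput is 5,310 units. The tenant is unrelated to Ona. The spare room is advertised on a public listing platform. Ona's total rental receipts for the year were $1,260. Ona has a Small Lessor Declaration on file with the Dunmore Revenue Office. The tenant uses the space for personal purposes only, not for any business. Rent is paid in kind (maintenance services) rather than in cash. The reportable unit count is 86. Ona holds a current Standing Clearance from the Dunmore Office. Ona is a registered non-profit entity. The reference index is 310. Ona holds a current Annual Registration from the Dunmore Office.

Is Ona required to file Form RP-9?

Yes — Ona must file Form RP-9.

Exception (a) fails — total rental receipts for the year are $1,260, not below $1,200.
Exception (b) is satisfied on its face — rent is paid in kind; there is no written lease. However, paragraphs (e)–(f) must be considered: (e) operates against (b): a current Annual Registration is held. (f) is not engaged (the space is used for personal purposes only), so (e) stands. (b) is therefore removed.
All of (c)'s requirements are met (the spare room is part of the primary residence; Ona is a registered non-profit). But: (g) is engaged — the property is publicly advertised. (h) operates (the reportable unit count is 86, under the 87 limit), but is set aside by (i): (i) operates against (h): a current Annual Approval is held. (j) applies (a current Standing Clearance is held), but yields to (k): (k) operates against (j): aggregate throughput is 5,310 units, below the 5,660 units limit. So (c) is unavailable.
Exception (d) fails — the tenant is unrelated to the owner.
Every exception is unavailable, so the rule governs.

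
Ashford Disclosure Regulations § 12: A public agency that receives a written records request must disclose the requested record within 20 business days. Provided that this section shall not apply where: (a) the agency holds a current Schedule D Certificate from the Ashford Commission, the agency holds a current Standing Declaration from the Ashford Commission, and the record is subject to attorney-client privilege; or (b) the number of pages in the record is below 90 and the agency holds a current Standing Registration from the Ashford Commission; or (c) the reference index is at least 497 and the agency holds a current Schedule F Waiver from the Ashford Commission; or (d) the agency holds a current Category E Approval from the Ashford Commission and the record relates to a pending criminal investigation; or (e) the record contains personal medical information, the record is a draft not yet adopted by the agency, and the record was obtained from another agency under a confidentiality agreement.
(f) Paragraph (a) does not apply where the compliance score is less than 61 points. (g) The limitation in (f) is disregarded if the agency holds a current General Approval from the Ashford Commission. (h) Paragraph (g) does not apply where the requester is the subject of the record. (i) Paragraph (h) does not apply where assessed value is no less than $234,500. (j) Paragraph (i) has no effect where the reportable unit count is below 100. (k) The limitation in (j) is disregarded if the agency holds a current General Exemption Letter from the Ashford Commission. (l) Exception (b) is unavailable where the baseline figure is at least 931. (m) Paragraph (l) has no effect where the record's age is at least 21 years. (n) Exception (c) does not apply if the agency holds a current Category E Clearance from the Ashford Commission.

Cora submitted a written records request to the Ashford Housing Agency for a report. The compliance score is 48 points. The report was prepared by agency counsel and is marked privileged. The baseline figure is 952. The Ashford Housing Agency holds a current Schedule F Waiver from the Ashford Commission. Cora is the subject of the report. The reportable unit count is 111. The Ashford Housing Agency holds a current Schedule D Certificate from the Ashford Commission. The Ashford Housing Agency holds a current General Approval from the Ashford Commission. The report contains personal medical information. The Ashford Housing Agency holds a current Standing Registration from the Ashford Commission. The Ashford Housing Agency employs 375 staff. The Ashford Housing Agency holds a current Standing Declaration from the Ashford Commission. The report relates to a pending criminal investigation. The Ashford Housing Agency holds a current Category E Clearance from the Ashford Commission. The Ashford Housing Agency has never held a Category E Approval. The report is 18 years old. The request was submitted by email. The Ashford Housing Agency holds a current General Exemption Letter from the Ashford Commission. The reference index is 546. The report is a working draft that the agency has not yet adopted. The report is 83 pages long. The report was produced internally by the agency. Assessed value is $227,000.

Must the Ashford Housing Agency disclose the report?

All of (a)'s requirements are met (a current Schedule D Certificate is held; a current Standing Declaration is held; the report is privileged). However, paragraphs (f)–(k) must be considered: (f) applies — the compliance score is 48 points, less than the 61 points limit. (g) operates (a current General Approval is held), but yields to (h): (h) operates against (g): Cora is the subject of the report. (i) is not triggered (assessed value is $227,000, short of $234,500), so (h) stands. (a) is therefore removed.
Exception (b): the number of pages in the record is 83, below the 90 limit; a current Standing Registration is held — every condition holds. But applying paragraphs (l)–(m): (l) operates against (b): the baseline figure is 952, meeting the 931 threshold. (m), which would lift (l), is not triggered — the record's age is 18 years, short of 21 years. (b) is therefore removed.
Exception (c)'s conditions are all satisfied: the reference index is 546, meeting the 497 threshold; a current Schedule F Waiver is held. But: (n) is triggered — a current Category E Clearance is held. So (c) is unavailable.
Exception (d) requires that the agency holds a current Category E Approval from the Ashford Commission; but no current Category E Approval is held, so (d) is unavailable.
Exception (e) fails — the report was produced internally.
No exception is made out. the Ashford Housing Agency falls within the general rule.

Yes — the Ashford Housing Agency must disclose the report.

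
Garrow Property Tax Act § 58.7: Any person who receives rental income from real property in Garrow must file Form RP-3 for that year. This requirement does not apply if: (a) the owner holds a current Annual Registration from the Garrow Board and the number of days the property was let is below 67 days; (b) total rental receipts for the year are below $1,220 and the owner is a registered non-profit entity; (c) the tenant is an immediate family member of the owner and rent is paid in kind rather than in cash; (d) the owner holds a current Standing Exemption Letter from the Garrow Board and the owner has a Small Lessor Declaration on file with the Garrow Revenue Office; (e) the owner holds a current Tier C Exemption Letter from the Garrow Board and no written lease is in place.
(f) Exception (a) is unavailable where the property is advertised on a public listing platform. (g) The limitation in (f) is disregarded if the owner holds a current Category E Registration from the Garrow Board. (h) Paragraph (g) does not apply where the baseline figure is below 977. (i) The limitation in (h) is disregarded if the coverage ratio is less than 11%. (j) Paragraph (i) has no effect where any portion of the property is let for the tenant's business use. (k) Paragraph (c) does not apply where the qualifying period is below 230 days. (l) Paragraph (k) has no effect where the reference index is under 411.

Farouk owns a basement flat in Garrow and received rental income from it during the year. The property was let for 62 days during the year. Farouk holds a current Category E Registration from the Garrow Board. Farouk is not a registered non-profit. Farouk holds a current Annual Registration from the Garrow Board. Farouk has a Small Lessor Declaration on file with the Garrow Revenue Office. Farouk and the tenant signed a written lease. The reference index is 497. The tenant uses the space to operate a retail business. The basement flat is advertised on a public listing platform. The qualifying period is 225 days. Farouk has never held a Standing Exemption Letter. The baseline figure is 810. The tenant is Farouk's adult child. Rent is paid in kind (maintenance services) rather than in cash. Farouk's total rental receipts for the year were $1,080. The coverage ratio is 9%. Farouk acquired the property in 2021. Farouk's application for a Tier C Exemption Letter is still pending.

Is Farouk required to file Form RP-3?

Yes — Farouk must file Form RP-3.

All of (a)'s requirements are met (a current Annual Registration is held; the number of days the property was let is 62 days, below the 67 days limit). But: (f) is engaged — the property is publicly advertised. (g) applies (a current Category E Registration is held), but is itself disapplied by (h): (h) operates against (g): the baseline figure is 810, below the 977 limit. (i) operates (the coverage ratio is 9%, less than the 11% limit), but yields to (j): (j) operates against (i): the space is let for business use. (a) is therefore removed.
Exception (b) does not apply: Farouk is not a registered non-profit.
All of (c)'s requirements are met (the tenant is an immediate family member; rent is paid in kind). But applying paragraphs (k)–(l): (k) applies — the qualifying period is 225 days, below the 230 days limit. (l) is inapplicable (the reference index is 497, not under 411), so (k) stands. Exception (c) does not apply.
Exception (d) requires that the owner holds a current Standing Exemption Letter from the Garrow Board; but no current Standing Exemption Letter is held, so (d) is unavailable.
Exception (e) requires that the owner holds a current Tier C Exemption Letter from the Garrow Board; but the Tier C Exemption Letter is not current, so (e) is unavailable.
None of the exceptions is available; § 58.7 applies in full.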